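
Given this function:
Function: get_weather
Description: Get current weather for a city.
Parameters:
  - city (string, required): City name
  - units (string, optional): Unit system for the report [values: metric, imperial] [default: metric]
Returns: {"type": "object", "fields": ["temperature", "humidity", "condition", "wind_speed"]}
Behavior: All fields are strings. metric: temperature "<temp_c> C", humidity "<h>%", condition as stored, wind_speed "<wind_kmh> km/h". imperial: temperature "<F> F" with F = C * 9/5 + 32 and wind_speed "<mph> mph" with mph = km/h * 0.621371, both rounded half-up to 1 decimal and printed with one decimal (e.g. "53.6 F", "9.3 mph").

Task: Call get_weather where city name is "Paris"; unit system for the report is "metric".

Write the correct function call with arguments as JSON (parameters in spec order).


Mapping each described value to its parameter name:
  'City name' -> city = "Paris"
  'Unit system for the report' -> units = "metric"
get_weather({"city": "Paris", "units": "metric"})


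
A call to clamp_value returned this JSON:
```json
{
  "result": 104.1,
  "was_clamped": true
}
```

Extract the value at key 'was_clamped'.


true


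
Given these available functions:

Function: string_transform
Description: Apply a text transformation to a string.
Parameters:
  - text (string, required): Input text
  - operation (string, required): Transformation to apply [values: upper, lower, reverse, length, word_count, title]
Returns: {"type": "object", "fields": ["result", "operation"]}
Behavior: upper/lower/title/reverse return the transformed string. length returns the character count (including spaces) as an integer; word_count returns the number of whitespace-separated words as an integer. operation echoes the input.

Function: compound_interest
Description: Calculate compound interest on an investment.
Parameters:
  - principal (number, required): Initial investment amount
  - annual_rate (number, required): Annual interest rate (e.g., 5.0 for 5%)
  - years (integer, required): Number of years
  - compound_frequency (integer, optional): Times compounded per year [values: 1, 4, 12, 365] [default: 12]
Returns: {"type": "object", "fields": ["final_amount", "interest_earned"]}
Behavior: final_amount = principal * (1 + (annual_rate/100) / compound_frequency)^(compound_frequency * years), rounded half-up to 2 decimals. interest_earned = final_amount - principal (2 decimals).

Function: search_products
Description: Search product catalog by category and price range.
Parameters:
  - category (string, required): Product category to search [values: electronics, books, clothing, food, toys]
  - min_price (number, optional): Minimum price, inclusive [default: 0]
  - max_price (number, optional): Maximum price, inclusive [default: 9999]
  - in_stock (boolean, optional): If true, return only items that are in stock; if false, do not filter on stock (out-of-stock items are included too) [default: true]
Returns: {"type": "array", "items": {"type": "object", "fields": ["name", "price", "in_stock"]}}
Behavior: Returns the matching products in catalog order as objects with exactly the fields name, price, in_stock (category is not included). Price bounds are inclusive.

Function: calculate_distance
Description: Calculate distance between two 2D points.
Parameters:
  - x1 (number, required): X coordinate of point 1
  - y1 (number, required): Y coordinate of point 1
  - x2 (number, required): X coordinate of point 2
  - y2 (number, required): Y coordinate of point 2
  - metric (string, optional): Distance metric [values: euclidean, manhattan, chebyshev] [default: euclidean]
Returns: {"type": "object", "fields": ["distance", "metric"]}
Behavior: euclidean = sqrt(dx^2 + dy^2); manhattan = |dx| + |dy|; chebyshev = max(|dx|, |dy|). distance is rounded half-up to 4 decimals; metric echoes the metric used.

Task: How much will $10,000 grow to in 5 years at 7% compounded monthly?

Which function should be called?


The task needs a function whose description is: Calculate compound interest on an investment.
compound_interest


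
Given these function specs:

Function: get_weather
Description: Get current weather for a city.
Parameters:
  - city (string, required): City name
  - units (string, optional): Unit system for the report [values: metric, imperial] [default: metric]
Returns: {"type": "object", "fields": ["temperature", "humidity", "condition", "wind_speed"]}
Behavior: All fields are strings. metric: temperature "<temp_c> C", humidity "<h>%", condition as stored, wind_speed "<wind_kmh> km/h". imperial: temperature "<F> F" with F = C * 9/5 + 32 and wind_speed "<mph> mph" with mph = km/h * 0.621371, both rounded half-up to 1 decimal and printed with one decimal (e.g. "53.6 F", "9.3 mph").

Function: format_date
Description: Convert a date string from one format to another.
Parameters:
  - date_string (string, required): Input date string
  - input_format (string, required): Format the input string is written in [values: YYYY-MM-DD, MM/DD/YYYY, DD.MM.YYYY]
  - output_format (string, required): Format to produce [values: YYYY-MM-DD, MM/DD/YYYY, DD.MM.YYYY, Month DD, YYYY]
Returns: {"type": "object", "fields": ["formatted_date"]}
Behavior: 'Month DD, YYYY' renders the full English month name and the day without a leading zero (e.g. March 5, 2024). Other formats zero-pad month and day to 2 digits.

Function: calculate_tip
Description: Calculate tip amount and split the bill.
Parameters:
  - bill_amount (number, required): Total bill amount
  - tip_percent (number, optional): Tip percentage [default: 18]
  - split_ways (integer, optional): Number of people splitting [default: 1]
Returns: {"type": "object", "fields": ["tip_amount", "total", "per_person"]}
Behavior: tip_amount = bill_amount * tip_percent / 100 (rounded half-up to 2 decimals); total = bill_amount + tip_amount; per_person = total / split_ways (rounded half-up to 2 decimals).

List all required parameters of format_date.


Parameters of format_date and their required/optional flag:
  date_string: required
  input_format: required
  output_format: required
date_string, input_format, output_format


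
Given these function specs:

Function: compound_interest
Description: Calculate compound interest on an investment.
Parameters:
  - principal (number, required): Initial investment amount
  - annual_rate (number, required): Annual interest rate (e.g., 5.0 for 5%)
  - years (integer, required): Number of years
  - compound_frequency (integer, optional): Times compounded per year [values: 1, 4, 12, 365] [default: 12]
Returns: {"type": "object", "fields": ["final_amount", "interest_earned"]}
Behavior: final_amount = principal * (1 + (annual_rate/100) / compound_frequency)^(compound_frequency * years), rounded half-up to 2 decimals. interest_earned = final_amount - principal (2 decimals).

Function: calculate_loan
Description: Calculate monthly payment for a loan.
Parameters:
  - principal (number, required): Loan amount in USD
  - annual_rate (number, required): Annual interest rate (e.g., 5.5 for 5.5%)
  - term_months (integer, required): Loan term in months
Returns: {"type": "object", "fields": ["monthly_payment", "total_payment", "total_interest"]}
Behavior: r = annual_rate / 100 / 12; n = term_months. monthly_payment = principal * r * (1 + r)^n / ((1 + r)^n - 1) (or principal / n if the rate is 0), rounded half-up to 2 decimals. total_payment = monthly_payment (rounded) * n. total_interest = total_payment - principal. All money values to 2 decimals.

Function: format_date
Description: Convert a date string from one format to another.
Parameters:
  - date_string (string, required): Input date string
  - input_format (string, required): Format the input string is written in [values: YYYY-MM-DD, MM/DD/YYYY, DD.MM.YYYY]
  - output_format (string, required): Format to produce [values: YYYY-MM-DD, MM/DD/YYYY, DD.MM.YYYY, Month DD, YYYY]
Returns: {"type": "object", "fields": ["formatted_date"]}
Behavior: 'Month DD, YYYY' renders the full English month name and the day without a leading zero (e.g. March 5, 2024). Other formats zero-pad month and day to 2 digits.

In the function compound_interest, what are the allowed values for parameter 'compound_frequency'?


The compound_interest spec declares:
  - compound_frequency (integer, optional): Times compounded per year [values: 1, 4, 12, 365] [default: 12]
Allowed values:
1, 4, 12, 365


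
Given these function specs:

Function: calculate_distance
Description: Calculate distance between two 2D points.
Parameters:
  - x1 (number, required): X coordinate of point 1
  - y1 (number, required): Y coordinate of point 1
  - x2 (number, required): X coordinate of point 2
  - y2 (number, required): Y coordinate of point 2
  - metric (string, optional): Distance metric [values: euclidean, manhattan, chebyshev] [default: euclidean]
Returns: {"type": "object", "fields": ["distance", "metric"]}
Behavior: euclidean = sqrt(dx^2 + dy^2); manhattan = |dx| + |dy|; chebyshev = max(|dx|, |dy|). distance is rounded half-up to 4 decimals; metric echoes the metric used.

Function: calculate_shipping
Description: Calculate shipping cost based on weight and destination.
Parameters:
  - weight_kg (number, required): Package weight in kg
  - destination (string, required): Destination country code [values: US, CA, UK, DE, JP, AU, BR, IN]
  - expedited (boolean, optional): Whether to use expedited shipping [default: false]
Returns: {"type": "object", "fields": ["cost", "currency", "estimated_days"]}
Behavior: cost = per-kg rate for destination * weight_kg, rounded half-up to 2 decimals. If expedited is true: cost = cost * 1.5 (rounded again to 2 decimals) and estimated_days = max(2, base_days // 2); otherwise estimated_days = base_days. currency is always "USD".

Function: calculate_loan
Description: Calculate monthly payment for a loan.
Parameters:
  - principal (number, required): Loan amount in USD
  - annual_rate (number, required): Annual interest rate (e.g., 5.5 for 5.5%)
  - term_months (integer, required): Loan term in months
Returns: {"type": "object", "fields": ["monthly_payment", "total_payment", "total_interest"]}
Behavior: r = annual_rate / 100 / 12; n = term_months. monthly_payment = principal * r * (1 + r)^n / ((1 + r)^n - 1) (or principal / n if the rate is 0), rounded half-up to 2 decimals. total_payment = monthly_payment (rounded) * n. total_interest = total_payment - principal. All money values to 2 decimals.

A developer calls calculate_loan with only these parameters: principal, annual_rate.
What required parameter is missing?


Required parameters: principal, annual_rate, term_months
Provided: principal, annual_rate
Missing: term_months
term_months


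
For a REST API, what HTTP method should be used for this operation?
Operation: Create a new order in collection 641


GET = read, POST = create, PUT = update/replace, DELETE = remove
This operation is a create.
POST


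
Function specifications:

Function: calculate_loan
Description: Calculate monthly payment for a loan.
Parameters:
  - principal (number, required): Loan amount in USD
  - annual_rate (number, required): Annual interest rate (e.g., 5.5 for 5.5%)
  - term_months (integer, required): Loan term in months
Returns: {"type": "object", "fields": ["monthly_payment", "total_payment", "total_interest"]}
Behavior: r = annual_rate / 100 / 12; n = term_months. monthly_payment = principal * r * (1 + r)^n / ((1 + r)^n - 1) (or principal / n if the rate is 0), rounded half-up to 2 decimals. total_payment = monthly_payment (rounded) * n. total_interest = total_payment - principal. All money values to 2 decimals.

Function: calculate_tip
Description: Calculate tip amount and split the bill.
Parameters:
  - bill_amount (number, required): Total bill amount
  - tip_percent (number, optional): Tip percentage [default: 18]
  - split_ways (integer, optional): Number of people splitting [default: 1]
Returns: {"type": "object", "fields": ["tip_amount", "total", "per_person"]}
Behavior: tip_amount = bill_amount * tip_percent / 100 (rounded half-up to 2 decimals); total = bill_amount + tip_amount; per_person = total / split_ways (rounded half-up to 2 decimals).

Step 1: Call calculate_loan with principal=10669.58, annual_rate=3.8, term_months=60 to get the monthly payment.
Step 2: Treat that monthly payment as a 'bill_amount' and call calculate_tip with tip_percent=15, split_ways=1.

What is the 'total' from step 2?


Step 1: calculate_loan(principal=10669.58, annual_rate=3.8, term_months=60)
  r = 3.8 / 100 / 12 = 0.003166666667 (keep full precision)
  (1 + r)^60 = 1.20888664
  monthly_payment = 10669.58 * 0.003166666667 * 1.20888664 / (1.20888664 - 1) = 195.535041 -> 195.54
  total_payment = 195.54 * 60 = 11732.40
  total_interest = 11732.40 - 10669.58 = 1062.82
  -> monthly_payment = 195.54
Step 2: calculate_tip(bill_amount=195.54, tip_percent=15, split_ways=1)
  tip_amount = 195.54 * 15/100 = 29.331 -> 29.33
  total = 195.54 + 29.33 = 224.87
  per_person = 224.87 / 1 = 224.87 -> 224.87
  -> total = 224.87
$224.87


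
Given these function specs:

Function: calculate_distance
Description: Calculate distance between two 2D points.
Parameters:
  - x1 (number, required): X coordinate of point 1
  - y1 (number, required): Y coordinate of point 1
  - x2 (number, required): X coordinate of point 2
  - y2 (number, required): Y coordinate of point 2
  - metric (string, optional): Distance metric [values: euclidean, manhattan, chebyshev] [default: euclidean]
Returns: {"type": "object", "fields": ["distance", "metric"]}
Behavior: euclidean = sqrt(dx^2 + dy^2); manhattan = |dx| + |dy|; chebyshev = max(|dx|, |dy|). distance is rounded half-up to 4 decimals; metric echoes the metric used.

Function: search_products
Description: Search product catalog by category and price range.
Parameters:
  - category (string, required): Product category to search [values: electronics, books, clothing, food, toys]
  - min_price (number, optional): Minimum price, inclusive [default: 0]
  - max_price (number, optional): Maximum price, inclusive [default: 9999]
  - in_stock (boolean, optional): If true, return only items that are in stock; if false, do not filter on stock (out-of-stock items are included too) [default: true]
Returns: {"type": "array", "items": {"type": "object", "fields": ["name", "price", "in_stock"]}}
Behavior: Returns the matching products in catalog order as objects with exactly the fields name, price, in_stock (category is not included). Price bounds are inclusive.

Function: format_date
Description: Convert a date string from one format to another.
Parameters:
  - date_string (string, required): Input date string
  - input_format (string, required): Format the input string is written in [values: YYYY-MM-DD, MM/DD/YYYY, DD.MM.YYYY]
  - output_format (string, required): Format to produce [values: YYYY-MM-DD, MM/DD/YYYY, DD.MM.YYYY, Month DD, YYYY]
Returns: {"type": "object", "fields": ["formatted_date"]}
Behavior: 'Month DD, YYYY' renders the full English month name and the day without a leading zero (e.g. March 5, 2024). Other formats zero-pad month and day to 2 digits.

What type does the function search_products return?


The search_products spec declares Returns: {"type": "array", "items": {"type": "object", "fields": ["name", "price", "in_stock"]}}
Type:
array


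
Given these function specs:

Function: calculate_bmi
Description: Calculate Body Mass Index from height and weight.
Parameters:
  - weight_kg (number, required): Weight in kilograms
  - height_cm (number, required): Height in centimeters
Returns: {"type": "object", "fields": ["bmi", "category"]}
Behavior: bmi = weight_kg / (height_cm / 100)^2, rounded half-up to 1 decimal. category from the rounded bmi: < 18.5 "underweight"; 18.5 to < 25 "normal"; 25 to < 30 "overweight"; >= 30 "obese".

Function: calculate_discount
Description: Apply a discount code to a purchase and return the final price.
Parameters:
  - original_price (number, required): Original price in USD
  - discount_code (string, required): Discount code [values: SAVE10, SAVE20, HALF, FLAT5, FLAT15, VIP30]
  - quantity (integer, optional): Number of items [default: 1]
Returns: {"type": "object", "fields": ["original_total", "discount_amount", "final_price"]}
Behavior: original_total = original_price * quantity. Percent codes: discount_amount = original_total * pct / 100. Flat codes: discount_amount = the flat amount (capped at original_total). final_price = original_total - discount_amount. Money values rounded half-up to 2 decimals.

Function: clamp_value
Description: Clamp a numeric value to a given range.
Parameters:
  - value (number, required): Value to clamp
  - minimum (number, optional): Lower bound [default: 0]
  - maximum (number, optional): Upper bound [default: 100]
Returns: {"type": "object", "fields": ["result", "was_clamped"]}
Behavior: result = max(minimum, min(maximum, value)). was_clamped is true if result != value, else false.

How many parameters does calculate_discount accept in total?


Parameters of calculate_discount: original_price (required), discount_code (required), quantity (optional)
Total:
3


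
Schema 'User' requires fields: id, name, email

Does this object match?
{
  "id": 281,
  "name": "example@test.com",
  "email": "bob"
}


Checking required fields... All present.
Valid - all required fields present


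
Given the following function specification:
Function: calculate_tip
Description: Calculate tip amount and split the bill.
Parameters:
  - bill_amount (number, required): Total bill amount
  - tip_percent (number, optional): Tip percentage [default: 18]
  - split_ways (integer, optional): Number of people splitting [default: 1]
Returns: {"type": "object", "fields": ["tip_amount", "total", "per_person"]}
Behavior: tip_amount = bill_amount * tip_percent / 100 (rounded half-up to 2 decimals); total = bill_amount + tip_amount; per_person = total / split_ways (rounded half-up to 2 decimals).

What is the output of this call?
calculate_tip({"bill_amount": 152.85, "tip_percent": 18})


Defaults applied: split_ways=1
tip_amount = 152.85 * 18/100 = 27.513 -> 27.51
total = 152.85 + 27.51 = 180.36
per_person = 180.36 / 1 = 180.36 -> 180.36
Output:
{"tip_amount": 27.51, "total": 180.36, "per_person": 180.36}


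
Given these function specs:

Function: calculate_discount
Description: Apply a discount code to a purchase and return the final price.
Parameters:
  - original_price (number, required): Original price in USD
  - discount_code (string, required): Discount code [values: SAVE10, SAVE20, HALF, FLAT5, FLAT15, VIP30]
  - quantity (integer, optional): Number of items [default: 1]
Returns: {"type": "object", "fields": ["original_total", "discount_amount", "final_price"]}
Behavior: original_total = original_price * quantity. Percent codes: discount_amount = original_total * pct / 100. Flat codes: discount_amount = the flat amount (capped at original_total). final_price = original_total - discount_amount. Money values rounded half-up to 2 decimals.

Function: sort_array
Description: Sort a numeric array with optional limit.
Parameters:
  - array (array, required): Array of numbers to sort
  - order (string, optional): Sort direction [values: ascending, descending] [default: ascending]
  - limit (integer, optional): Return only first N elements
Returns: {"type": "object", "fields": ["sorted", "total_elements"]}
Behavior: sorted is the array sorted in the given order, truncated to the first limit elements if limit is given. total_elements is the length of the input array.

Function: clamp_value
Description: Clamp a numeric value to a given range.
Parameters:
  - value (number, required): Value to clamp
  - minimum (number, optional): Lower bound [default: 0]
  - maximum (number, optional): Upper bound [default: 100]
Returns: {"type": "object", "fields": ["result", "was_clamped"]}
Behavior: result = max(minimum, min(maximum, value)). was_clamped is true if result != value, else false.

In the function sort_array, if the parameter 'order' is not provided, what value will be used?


The sort_array spec declares:
  - order (string, optional): Sort direction [values: ascending, descending] [default: ascending]
Default:
ascending


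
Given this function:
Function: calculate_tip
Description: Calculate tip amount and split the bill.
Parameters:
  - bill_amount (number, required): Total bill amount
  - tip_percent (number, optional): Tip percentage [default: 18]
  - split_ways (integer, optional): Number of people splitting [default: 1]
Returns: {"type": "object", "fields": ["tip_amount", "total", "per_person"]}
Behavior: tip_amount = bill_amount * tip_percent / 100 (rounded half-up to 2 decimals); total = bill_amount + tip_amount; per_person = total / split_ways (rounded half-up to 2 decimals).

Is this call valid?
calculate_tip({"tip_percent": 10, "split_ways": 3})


Checking required parameters...
Missing required parameter: bill_amount
Invalid - missing required parameter 'bill_amount'


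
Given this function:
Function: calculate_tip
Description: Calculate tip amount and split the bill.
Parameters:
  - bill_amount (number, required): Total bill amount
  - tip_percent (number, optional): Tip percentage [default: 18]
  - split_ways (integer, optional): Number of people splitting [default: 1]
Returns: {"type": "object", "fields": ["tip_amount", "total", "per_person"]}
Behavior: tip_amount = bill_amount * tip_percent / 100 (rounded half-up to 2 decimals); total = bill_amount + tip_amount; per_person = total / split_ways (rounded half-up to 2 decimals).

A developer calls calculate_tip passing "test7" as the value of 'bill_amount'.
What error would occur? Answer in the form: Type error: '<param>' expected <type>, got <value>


Spec: 'bill_amount' is declared as number; "test7" is a string.
Type error: 'bill_amount' expected number, got "test7"


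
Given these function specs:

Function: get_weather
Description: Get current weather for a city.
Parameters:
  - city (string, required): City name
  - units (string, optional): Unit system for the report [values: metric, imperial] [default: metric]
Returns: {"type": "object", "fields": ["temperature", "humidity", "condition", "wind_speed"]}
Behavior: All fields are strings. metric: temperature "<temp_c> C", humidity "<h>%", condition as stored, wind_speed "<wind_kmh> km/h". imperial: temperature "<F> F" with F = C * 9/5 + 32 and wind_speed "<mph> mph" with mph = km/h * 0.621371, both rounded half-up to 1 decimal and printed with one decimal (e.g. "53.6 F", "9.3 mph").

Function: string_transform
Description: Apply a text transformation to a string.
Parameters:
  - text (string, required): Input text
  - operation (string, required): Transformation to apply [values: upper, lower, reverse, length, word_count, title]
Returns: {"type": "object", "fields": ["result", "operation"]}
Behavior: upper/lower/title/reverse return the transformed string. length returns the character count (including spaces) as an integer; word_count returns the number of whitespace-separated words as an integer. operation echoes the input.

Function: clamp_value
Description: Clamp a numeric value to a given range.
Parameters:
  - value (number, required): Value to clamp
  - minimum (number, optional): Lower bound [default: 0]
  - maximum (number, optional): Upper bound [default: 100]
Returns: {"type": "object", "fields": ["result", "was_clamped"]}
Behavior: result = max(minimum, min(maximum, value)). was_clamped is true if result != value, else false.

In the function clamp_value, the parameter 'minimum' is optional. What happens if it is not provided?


The clamp_value spec declares:
  - minimum (number, optional): Lower bound [default: 0]
It defaults to 0


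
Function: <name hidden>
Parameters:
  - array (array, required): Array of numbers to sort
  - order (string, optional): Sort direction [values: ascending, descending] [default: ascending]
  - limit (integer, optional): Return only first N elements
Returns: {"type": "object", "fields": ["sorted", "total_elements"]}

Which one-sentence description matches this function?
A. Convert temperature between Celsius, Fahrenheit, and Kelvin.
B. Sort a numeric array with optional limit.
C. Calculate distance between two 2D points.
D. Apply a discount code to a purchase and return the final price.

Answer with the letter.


Parameters array, order, limit and return ["sorted", "total_elements"] fit: Sort a numeric array with optional limit.
B


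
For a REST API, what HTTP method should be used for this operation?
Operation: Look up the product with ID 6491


GET = read, POST = create, PUT = update/replace, DELETE = remove
This operation is a read.
GET


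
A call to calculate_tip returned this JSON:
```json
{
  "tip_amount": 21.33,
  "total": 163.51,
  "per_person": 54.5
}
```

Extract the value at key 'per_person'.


54.5


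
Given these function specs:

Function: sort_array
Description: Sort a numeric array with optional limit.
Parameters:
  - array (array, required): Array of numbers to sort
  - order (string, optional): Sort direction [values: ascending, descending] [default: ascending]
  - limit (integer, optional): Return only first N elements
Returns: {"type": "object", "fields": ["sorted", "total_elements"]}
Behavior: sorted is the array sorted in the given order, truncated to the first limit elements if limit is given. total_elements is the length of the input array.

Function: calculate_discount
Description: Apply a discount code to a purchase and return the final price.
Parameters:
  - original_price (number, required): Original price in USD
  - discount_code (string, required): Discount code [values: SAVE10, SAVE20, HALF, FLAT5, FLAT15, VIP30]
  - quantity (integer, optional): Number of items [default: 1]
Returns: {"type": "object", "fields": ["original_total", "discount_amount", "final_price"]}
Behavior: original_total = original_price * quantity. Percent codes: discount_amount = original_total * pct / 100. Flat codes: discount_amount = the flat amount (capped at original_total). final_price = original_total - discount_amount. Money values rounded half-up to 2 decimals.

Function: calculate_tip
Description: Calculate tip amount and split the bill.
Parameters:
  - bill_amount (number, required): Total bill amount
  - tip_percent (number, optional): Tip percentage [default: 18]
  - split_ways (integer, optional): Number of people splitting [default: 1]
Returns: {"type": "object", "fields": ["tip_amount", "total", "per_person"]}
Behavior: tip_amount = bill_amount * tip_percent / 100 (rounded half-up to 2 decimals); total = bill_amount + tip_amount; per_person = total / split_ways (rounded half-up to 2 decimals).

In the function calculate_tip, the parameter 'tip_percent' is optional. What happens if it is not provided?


The calculate_tip spec declares:
  - tip_percent (number, optional): Tip percentage [default: 18]
It defaults to 18


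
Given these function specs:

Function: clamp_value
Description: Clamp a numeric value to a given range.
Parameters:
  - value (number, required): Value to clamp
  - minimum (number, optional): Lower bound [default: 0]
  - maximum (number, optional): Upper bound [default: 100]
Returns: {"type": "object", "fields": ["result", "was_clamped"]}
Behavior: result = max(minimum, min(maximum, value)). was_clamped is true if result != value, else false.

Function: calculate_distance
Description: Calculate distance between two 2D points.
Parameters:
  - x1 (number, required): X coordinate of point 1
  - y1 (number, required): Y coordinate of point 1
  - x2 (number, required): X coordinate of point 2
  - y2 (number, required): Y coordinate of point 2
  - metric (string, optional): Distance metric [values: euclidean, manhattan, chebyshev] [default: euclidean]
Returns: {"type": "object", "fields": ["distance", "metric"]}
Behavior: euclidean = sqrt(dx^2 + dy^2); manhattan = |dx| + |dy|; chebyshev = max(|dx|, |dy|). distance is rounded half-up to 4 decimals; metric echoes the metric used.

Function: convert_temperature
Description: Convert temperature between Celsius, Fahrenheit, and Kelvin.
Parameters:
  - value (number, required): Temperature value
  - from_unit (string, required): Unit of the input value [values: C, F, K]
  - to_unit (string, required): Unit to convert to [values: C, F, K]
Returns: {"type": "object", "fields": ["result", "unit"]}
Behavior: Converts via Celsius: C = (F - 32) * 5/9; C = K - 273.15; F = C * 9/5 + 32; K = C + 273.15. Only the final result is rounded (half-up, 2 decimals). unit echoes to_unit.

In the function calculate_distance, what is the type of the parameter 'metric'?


The calculate_distance spec declares:
  - metric (string, optional): Distance metric [values: euclidean, manhattan, chebyshev] [default: euclidean]
Type:
string


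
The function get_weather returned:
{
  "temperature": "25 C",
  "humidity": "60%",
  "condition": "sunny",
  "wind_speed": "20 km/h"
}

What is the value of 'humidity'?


60%


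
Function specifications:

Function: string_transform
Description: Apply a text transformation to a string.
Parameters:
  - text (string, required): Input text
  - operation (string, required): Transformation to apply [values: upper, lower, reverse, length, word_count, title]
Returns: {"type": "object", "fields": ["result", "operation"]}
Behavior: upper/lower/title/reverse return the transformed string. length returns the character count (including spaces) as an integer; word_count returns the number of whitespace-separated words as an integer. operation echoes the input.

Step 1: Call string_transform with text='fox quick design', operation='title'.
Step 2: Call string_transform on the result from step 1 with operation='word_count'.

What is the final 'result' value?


Step 1: string_transform(text='fox quick design', operation='title')
  -> result = 'Fox Quick Design'
Step 2: string_transform(text='Fox Quick Design', operation='word_count')
  words: Fox, Quick, Design -> 3
  -> result = 3
3


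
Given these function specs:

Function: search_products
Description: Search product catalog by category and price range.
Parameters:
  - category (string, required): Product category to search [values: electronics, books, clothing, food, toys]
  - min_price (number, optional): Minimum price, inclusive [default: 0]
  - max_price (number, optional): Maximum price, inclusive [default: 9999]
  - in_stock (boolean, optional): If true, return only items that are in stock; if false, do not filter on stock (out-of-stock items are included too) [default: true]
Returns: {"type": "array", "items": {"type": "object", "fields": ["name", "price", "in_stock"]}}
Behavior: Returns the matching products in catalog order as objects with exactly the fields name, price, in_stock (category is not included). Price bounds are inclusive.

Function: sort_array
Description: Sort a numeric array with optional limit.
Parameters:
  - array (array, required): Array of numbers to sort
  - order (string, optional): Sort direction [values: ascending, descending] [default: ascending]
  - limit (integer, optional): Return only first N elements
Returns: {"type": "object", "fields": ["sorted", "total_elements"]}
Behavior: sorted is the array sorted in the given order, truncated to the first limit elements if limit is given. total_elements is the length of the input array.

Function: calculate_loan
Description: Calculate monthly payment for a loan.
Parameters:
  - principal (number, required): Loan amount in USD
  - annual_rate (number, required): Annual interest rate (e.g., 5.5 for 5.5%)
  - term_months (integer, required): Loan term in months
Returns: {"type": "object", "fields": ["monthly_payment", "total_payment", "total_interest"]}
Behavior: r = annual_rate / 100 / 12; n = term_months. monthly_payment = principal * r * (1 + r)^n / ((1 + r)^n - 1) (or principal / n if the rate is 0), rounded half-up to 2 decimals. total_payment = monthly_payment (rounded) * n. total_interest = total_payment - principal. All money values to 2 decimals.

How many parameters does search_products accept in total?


Parameters of search_products: category (required), min_price (optional), max_price (optional), in_stock (optional)
Total:
4


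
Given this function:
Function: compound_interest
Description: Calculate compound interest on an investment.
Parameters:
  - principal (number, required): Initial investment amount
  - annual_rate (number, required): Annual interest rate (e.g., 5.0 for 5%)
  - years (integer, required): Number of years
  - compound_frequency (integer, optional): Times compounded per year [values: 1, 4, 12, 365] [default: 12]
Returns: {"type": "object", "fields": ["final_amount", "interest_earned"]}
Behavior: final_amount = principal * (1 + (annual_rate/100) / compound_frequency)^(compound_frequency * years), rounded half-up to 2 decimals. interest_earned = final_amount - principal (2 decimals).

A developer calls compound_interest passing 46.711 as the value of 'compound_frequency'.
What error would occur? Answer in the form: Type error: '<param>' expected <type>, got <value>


Spec: 'compound_frequency' is declared as integer; 46.711 is a non-integer number.
Type error: 'compound_frequency' expected integer, got 46.711


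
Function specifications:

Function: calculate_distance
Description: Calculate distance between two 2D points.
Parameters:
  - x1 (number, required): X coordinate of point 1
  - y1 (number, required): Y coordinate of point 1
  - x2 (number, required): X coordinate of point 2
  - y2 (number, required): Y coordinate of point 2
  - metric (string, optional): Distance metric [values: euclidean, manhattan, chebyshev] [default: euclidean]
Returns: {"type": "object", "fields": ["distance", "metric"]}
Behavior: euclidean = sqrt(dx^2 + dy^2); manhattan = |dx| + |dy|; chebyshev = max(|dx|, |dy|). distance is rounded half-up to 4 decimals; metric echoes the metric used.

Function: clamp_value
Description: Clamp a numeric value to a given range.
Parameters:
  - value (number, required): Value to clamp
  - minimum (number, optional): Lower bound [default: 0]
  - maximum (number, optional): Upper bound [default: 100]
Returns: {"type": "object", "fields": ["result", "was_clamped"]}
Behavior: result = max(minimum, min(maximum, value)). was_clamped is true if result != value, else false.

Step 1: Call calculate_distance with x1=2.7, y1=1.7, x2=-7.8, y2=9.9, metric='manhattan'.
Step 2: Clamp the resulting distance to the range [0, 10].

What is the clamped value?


Step 1: calculate_distance (manhattan)
  |dx| = |-7.8 - 2.7| = 10.5; |dy| = |9.9 - 1.7| = 8.2
  manhattan: 10.5 + 8.2 = 18.7
  Round to 4 decimals: 18.7
  -> distance = 18.7
Step 2: clamp_value(value=18.7, minimum=0, maximum=10)
  result = max(0, min(10, 18.7)) = max(0, 10) = 10
  was_clamped = (10 != 18.7) = true
  -> result = 10
10


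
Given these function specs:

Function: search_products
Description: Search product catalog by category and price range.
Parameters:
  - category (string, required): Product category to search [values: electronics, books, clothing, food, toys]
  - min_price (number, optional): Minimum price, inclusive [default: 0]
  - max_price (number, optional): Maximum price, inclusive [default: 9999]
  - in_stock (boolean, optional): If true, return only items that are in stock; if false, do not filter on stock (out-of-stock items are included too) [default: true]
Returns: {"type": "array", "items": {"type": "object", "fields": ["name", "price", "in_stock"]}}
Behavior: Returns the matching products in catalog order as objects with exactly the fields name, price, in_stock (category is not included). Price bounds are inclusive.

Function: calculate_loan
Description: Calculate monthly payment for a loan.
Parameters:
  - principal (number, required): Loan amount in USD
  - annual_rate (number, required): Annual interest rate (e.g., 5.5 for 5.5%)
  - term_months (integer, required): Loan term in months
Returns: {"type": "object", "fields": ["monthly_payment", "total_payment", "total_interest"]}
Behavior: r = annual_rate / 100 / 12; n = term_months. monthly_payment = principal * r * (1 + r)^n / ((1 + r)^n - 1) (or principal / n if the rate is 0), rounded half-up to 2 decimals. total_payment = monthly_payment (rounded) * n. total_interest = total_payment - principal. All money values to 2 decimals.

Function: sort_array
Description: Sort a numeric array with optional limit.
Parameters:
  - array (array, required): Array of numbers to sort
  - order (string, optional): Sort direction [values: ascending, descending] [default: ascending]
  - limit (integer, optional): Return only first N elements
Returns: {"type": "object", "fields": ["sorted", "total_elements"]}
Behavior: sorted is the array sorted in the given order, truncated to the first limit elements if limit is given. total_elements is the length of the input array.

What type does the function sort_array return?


The sort_array spec declares Returns: {"type": "object", "fields": ["sorted", "total_elements"]}
Type:
object


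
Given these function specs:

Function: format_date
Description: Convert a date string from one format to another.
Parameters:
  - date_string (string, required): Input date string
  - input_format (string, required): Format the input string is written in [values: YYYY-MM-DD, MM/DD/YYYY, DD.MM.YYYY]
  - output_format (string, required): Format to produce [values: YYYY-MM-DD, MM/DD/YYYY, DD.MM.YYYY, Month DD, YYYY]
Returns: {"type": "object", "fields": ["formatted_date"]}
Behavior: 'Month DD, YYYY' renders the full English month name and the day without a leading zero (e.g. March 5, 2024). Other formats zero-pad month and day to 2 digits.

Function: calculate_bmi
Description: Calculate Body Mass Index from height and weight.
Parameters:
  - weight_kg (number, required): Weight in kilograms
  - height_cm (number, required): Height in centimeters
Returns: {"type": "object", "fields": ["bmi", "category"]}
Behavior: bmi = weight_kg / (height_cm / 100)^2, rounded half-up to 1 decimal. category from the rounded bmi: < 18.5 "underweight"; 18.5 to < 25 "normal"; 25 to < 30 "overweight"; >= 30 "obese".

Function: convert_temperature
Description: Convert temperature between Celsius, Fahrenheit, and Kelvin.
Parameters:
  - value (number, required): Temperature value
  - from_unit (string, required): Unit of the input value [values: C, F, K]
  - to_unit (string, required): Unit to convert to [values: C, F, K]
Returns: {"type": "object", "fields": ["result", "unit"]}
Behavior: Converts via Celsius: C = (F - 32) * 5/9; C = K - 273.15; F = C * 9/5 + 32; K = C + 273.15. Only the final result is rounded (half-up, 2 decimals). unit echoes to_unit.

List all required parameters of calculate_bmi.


Parameters of calculate_bmi and their required/optional flag:
  weight_kg: required
  height_cm: required
height_cm, weight_kg


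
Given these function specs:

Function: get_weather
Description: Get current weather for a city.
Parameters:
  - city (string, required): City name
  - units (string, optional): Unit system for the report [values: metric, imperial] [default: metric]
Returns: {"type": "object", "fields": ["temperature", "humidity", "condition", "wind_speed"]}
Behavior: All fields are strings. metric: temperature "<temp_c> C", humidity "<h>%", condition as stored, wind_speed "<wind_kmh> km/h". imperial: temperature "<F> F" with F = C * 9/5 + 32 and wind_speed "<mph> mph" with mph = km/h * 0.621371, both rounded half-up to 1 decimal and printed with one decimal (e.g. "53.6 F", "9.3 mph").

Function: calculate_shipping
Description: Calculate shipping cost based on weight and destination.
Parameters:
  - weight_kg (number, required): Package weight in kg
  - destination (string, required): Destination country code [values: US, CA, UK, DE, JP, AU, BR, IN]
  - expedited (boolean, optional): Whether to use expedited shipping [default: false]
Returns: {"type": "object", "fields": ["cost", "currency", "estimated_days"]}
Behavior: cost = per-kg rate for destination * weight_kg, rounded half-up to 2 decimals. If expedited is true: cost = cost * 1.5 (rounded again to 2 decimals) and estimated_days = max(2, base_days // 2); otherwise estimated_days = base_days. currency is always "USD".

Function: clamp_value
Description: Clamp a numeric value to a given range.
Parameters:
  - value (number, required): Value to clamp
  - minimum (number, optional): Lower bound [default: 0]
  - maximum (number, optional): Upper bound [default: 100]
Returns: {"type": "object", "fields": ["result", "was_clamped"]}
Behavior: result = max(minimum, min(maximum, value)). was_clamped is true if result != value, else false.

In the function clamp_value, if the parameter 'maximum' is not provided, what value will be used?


The clamp_value spec declares:
  - maximum (number, optional): Upper bound [default: 100]
Default:
100
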